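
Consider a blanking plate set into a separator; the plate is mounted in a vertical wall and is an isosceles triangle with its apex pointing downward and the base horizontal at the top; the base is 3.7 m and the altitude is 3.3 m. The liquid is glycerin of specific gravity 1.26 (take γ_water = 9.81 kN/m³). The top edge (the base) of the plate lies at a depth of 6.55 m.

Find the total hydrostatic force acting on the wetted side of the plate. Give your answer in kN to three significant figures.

F ≈ 577 kN

γ = 1.26 × 9.81 = 12.3606 kN/m³.
With the apex down, the centroid sits h/3 = 3.3/3 = 1.1 m below the base (the top edge), so the centroid depth is h_c = 6.55 + 1.1 = 7.65 m.
A = ½ × 3.7 × 3.3 = 6.105 m².
Resultant F = γ·h_c·A = 12.3606 × 7.65 × 6.105 = 577.28 kN.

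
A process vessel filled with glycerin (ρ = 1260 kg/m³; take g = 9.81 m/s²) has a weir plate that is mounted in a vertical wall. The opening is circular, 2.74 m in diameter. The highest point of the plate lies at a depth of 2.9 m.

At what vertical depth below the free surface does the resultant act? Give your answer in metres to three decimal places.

γ = ρg = 1260 × 9.81 / 1000 = 12.3606 kN/m³.
The centroid is at the centre, 1.37 m below the top of the plate, so the centroid depth is h_c = 2.9 + 1.37 = 4.27 m.
A = π(1.37)² = 5.89646 m².
Resultant F = γ·h_c·A = 12.3606 × 4.27 × 5.89646 = 311.214 kN.
I_c = πr⁴/4 = π × 1.37⁴/4 = 2.76676 m⁴.
Centre of pressure: y_p = y_c + I_c/(y_c·A) = 4.27 + 2.76676/(4.27 × 5.89646) = 4.27 + 0.109889 = 4.37989 m along the plane.

h_p = 4.380 m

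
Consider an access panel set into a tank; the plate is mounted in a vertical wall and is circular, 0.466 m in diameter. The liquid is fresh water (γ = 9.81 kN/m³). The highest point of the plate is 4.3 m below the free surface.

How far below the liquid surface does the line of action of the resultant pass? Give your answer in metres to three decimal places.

γ = 9.81 kN/m³.
The centroid is at the centre, 0.233 m below the top of the plate, so the centroid depth is h_c = 4.3 + 0.233 = 4.533 m.
A = π(0.233)² = 0.170554 m².
Resultant F = γ·h_c·A = 9.81 × 4.533 × 0.170554 = 7.58432 kN.
I_c = πr⁴/4 = π × 0.233⁴/4 = 0.0023148 m⁴.
Centre of pressure: y_p = y_c + I_c/(y_c·A) = 4.533 + 0.0023148/(4.533 × 0.170554) = 4.533 + 0.0029941 = 4.53599 m along the plane.

h_p = 4.536 m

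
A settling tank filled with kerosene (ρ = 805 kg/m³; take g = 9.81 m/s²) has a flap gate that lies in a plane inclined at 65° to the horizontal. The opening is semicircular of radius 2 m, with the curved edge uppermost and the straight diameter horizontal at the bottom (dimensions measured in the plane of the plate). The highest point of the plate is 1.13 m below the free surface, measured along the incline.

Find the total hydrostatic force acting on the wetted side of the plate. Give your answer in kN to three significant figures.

γ = ρg = 805 × 9.81 / 1000 = 7.89705 kN/m³.
Let θ = 65° be the plate's angle to the horizontal; measure y along the incline from where the plane meets the free surface. Vertical depth h = y·sinθ with sinθ = 0.906308.
The centroid lies 4r/(3π) = 0.848826 m above the diameter, so r − 4r/(3π) = 2 − 0.848826 = 1.15117 m below the topmost point, so y_c = 1.13 + 1.15117 = 2.28117 m and h_c = 2.28117 × 0.906308 = 2.06744 m.
A = πr²/2 = π × 2²/2 = 6.28319 m².
Resultant F = γ·h_c·A = 7.89705 × 2.06744 × 6.28319 = 102.584 kN.

F ≈ 103 kN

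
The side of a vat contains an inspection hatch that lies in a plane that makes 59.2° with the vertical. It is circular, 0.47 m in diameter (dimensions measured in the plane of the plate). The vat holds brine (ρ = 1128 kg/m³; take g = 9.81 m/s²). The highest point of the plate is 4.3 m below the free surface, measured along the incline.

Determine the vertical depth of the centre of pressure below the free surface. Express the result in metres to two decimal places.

γ = ρg = 1128 × 9.81 / 1000 = 11.06568 kN/m³.
The plate makes 59.2° with the vertical, i.e. θ = 90° − 59.2° = 30.8° to the horizontal. Measuring y along the incline from the free-surface line, vertical depth h = y·sinθ with sinθ = 0.512043.
The centroid is at the centre, 0.235 m below the top of the plate, so y_c = 4.3 + 0.235 = 4.535 m and h_c = 4.535 × 0.512043 = 2.32212 m.
A = π(0.235)² = 0.173494 m².
Resultant F = γ·h_c·A = 11.06568 × 2.32212 × 0.173494 = 4.45807 kN.
I_c = πr⁴/4 = π × 0.235⁴/4 = 0.00239531 m⁴.
Centre of pressure: y_p = y_c + I_c/(y_c·A) = 4.535 + 0.00239531/(4.535 × 0.173494) = 4.535 + 0.00304439 = 4.53804 m along the plane.
Vertically, h_p = y_p·sinθ = 4.53804 × 0.512043 = 2.32367 m.

h_p = 2.32 m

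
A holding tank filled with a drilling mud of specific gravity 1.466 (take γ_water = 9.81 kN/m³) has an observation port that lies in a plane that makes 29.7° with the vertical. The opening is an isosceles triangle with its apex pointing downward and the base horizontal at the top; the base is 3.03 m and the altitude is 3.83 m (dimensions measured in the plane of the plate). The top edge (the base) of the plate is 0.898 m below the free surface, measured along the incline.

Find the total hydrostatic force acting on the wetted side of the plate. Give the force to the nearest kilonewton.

γ = 1.466 × 9.81 = 14.38146 kN/m³.
The plate makes 29.7° with the vertical, i.e. θ = 90° − 29.7° = 60.3° to the horizontal. Measuring y along the incline from the free-surface line, vertical depth h = y·sinθ with sinθ = 0.868632.
With the apex down, the centroid sits h/3 = 3.83/3 = 1.27667 m below the base (the top edge), so y_c = 0.898 + 1.27667 = 2.17467 m and h_c = 2.17467 × 0.868632 = 1.88899 m.
A = ½ × 3.03 × 3.83 = 5.80245 m².
Resultant F = γ·h_c·A = 14.38146 × 1.88899 × 5.80245 = 157.632 kN.

F ≈ 158 kN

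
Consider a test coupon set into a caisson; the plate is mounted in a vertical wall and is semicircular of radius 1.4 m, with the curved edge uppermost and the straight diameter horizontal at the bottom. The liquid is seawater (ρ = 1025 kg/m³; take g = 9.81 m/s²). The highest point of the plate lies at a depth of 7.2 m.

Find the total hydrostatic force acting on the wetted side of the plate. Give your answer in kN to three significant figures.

F ≈ 248 kN

γ = ρg = 1025 × 9.81 / 1000 = 10.05525 kN/m³.
The centroid lies 4r/(3π) = 0.594178 m above the diameter, so r − 4r/(3π) = 1.4 − 0.594178 = 0.805822 m below the topmost point, so the centroid depth is h_c = 7.2 + 0.805822 = 8.00582 m.
A = πr²/2 = π × 1.4²/2 = 3.07876 m².
Resultant F = γ·h_c·A = 10.05525 × 8.00582 × 3.07876 = 247.842 kN.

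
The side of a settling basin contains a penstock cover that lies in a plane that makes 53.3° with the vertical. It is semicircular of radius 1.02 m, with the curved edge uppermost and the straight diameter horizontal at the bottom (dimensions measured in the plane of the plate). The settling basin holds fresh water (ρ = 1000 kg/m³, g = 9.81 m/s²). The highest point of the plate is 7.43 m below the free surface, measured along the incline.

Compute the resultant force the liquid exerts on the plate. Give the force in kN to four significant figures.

F ≈ 76.81 kN

γ = ρg = 1000 × 9.81 = 9810 N/m³ = 9.81 kN/m³.
The plate makes 53.3° with the vertical, i.e. θ = 90° − 53.3° = 36.7° to the horizontal. Measuring y along the incline from the free-surface line, vertical depth h = y·sinθ with sinθ = 0.597625.
The centroid lies 4r/(3π) = 0.432901 m above the diameter, so r − 4r/(3π) = 1.02 − 0.432901 = 0.587099 m below the topmost point, so y_c = 7.43 + 0.587099 = 8.0171 m and h_c = 8.0171 × 0.597625 = 4.79122 m.
A = πr²/2 = π × 1.02²/2 = 1.63426 m².
Resultant F = γ·h_c·A = 9.81 × 4.79122 × 1.63426 = 76.8133 kN.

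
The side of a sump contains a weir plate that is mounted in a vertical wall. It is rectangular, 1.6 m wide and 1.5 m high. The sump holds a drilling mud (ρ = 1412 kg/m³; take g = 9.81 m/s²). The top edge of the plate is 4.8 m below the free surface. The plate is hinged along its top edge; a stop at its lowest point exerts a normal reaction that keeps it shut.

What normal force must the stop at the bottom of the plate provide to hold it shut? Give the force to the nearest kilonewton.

P ≈ 96 kN

γ = ρg = 1412 × 9.81 / 1000 = 13.85172 kN/m³.
The centroid lies 1.5/2 = 0.75 m below the top edge, so the centroid depth is h_c = 4.8 + 0.75 = 5.55 m.
A = 1.6 × 1.5 = 2.4 m².
Resultant F = γ·h_c·A = 13.85172 × 5.55 × 2.4 = 184.505 kN.
I_c = b·h³/12 = 1.6 × 1.5³/12 = 0.45 m⁴.
Centre of pressure: y_p = y_c + I_c/(y_c·A) = 5.55 + 0.45/(5.55 × 2.4) = 5.55 + 0.0337838 = 5.58378 m along the plane.
The resultant acts 0.75 + 0.0337838 = 0.783784 m (along the plate) below the hinge at the top edge, so the moment about the hinge is M = F × 0.783784 = 184.505 × 0.783784 = 144.612 kN·m.
A normal force at the bottom, 1.5 m from the hinge, must supply this moment: P = 144.612/1.5 = 96.408 kN.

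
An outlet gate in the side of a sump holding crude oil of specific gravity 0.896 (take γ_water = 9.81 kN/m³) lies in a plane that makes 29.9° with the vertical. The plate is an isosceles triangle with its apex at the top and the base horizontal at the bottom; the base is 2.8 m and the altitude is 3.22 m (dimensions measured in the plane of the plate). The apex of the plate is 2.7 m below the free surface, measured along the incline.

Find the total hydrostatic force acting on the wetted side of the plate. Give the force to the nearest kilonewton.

F ≈ 166 kN

γ = 0.896 × 9.81 = 8.78976 kN/m³.
The plate makes 29.9° with the vertical, i.e. θ = 90° − 29.9° = 60.1° to the horizontal. Measuring y along the incline from the free-surface line, vertical depth h = y·sinθ with sinθ = 0.866897.
With the apex up, the centroid sits 2h/3 = 2 × 3.22/3 = 2.14667 m below the apex, so y_c = 2.7 + 2.14667 = 4.84667 m and h_c = 4.84667 × 0.866897 = 4.20156 m.
A = ½ × 2.8 × 3.22 = 4.508 m².
Resultant F = γ·h_c·A = 8.78976 × 4.20156 × 4.508 = 166.484 kN.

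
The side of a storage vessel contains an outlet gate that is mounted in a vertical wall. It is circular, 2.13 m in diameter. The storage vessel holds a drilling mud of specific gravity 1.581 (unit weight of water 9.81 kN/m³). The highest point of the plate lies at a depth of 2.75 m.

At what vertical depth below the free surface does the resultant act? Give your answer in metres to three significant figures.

h_p = 3.89 m

γ = 1.581 × 9.81 = 15.50961 kN/m³.
The centroid is at the centre, 1.065 m below the top of the plate, so the centroid depth is h_c = 2.75 + 1.065 = 3.815 m.
A = π(1.065)² = 3.56327 m².
Resultant F = γ·h_c·A = 15.50961 × 3.815 × 3.56327 = 210.836 kN.
I_c = πr⁴/4 = π × 1.065⁴/4 = 1.01039 m⁴.
Centre of pressure: y_p = y_c + I_c/(y_c·A) = 3.815 + 1.01039/(3.815 × 3.56327) = 3.815 + 0.0743269 = 3.88933 m along the plane.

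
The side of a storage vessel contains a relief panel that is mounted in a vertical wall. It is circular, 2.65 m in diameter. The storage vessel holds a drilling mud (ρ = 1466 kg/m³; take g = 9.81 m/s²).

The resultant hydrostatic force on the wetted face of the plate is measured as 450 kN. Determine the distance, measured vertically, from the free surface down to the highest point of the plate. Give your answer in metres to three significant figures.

γ = ρg = 1466 × 9.81 / 1000 = 14.38146 kN/m³.
A = π(1.325)² = 5.51546 m².
From F = γ·h_c·A, the centroid depth is h_c = 450/(14.38146 × 5.51546) = 5.6732 m.
The centroid is at the centre, 1.325 m below the top of the plate, so the highest point sits at h_top = 5.6732 − 1.325 = 4.3482 m below the surface.

d_top ≈ 4.35 m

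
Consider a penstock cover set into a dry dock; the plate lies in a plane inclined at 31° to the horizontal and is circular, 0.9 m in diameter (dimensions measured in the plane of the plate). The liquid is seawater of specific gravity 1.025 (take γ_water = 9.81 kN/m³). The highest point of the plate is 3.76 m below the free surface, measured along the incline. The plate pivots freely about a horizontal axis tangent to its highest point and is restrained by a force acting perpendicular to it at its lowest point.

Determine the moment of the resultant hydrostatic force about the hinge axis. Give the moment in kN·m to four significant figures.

γ = 1.025 × 9.81 = 10.05525 kN/m³.
Let θ = 31° be the plate's angle to the horizontal; measure y along the incline from where the plane meets the free surface. Vertical depth h = y·sinθ with sinθ = 0.515038.
The centroid is at the centre, 0.45 m below the top of the plate, so y_c = 3.76 + 0.45 = 4.21 m and h_c = 4.21 × 0.515038 = 2.16831 m.
A = π(0.45)² = 0.636173 m².
Resultant F = γ·h_c·A = 10.05525 × 2.16831 × 0.636173 = 13.8704 kN.
I_c = πr⁴/4 = π × 0.45⁴/4 = 0.0322062 m⁴.
Centre of pressure: y_p = y_c + I_c/(y_c·A) = 4.21 + 0.0322062/(4.21 × 0.636173) = 4.21 + 0.0120249 = 4.22202 m along the plane.
The resultant acts 0.45 + 0.0120249 = 0.462025 m (along the plate) below the hinge at the top edge, so the moment about the hinge is M = F × 0.462025 = 13.8704 × 0.462025 = 6.40847 kN·m.

M ≈ 6.408 kN·m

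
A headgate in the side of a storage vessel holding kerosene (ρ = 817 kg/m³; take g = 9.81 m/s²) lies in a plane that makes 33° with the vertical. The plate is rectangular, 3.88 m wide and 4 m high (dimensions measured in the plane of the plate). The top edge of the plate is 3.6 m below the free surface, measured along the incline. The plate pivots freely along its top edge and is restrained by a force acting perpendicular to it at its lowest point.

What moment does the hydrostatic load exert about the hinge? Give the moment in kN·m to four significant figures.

M ≈ 1307 kN·m

γ = ρg = 817 × 9.81 / 1000 = 8.01477 kN/m³.
The plate makes 33° with the vertical, i.e. θ = 90° − 33° = 57° to the horizontal. Measuring y along the incline from the free-surface line, vertical depth h = y·sinθ with sinθ = 0.838671.
The centroid lies 4/2 = 2 m below the top edge, so y_c = 3.6 + 2 = 5.6 m and h_c = 5.6 × 0.838671 = 4.69656 m.
A = 3.88 × 4 = 15.52 m².
Resultant F = γ·h_c·A = 8.01477 × 4.69656 × 15.52 = 584.201 kN.
I_c = b·h³/12 = 3.88 × 4³/12 = 20.6933 m⁴.
Centre of pressure: y_p = y_c + I_c/(y_c·A) = 5.6 + 20.6933/(5.6 × 15.52) = 5.6 + 0.238095 = 5.8381 m along the plane.
The resultant acts 2 + 0.238095 = 2.23809 m (along the plate) below the hinge at the top edge, so the moment about the hinge is M = F × 2.23809 = 584.201 × 2.23809 = 1307.49 kN·m.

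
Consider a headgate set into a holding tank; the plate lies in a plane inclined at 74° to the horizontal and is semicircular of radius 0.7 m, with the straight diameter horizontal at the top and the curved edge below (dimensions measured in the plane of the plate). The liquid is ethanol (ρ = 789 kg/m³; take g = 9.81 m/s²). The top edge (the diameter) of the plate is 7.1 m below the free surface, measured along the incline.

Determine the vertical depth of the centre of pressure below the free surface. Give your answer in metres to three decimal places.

γ = ρg = 789 × 9.81 / 1000 = 7.74009 kN/m³.
Let θ = 74° be the plate's angle to the horizontal; measure y along the incline from where the plane meets the free surface. Vertical depth h = y·sinθ with sinθ = 0.961262.
The centroid of a semicircle lies 4r/(3π) = 0.297089 m from the diameter, here below the top edge, so y_c = 7.1 + 0.297089 = 7.39709 m and h_c = 7.39709 × 0.961262 = 7.11054 m.
A = πr²/2 = π × 0.7²/2 = 0.76969 m².
Resultant F = γ·h_c·A = 7.74009 × 7.11054 × 0.76969 = 42.3608 kN.
I_c = (π/8 − 8/(9π))·r⁴ = 0.109757 × 0.7⁴ = 0.0263527 m⁴.
Centre of pressure: y_p = y_c + I_c/(y_c·A) = 7.39709 + 0.0263527/(7.39709 × 0.76969) = 7.39709 + 0.00462859 = 7.40172 m along the plane.
Vertically, h_p = y_p·sinθ = 7.40172 × 0.961262 = 7.11499 m.

h_p = 7.115 m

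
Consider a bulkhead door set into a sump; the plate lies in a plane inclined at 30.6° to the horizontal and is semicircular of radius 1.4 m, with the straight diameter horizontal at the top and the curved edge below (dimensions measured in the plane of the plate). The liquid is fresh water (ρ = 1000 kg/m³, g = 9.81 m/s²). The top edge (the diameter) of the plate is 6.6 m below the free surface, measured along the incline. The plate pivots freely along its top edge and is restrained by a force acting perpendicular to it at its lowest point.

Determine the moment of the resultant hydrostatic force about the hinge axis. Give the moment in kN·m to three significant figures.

γ = ρg = 1000 × 9.81 = 9810 N/m³ = 9.81 kN/m³.
Let θ = 30.6° be the plate's angle to the horizontal; measure y along the incline from where the plane meets the free surface. Vertical depth h = y·sinθ with sinθ = 0.509041.
The centroid of a semicircle lies 4r/(3π) = 0.594178 m from the diameter, here below the top edge, so y_c = 6.6 + 0.594178 = 7.19418 m and h_c = 7.19418 × 0.509041 = 3.66213 m.
A = πr²/2 = π × 1.4²/2 = 3.07876 m².
Resultant F = γ·h_c·A = 9.81 × 3.66213 × 3.07876 = 110.606 kN.
I_c = (π/8 − 8/(9π))·r⁴ = 0.109757 × 1.4⁴ = 0.421642 m⁴.
Centre of pressure: y_p = y_c + I_c/(y_c·A) = 7.19418 + 0.421642/(7.19418 × 3.07876) = 7.19418 + 0.0190365 = 7.21322 m along the plane.
The resultant acts 0.594178 + 0.0190365 = 0.613214 m (along the plate) below the hinge at the top edge, so the moment about the hinge is M = F × 0.613214 = 110.606 × 0.613214 = 67.8251 kN·m.

M ≈ 67.8 kN·m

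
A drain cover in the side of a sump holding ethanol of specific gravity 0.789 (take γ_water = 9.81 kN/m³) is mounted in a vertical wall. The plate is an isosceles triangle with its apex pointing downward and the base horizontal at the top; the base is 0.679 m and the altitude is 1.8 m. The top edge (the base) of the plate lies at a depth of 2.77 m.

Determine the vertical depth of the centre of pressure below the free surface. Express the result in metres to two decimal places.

γ = 0.789 × 9.81 = 7.74009 kN/m³.
With the apex down, the centroid sits h/3 = 1.8/3 = 0.6 m below the base (the top edge), so the centroid depth is h_c = 2.77 + 0.6 = 3.37 m.
A = ½ × 0.679 × 1.8 = 0.6111 m².
Resultant F = γ·h_c·A = 7.74009 × 3.37 × 0.6111 = 15.94 kN.
I_c = b·h³/36 = 0.679 × 1.8³/36 = 0.109998 m⁴.
Centre of pressure: y_p = y_c + I_c/(y_c·A) = 3.37 + 0.109998/(3.37 × 0.6111) = 3.37 + 0.0534125 = 3.42341 m along the plane.

h_p = 3.42 m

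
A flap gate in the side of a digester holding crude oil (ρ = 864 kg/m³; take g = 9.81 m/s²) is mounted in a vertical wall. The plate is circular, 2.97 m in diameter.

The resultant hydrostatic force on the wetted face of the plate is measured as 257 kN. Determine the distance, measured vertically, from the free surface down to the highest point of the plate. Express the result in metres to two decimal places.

d_top ≈ 2.89 m

γ = ρg = 864 × 9.81 / 1000 = 8.47584 kN/m³.
A = π(1.485)² = 6.92792 m².
From F = γ·h_c·A, the centroid depth is h_c = 257/(8.47584 × 6.92792) = 4.37671 m.
The centroid is at the centre, 1.485 m below the top of the plate, so the highest point sits at h_top = 4.37671 − 1.485 = 2.89171 m below the surface.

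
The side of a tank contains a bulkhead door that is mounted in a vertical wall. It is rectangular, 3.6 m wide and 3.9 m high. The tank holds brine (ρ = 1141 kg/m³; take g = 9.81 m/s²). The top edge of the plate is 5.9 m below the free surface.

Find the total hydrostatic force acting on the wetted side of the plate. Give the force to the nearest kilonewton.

F ≈ 1234 kN

γ = ρg = 1141 × 9.81 / 1000 = 11.19321 kN/m³.
The centroid lies 3.9/2 = 1.95 m below the top edge, so the centroid depth is h_c = 5.9 + 1.95 = 7.85 m.
A = 3.6 × 3.9 = 14.04 m².
Resultant F = γ·h_c·A = 11.19321 × 7.85 × 14.04 = 1233.65 kN.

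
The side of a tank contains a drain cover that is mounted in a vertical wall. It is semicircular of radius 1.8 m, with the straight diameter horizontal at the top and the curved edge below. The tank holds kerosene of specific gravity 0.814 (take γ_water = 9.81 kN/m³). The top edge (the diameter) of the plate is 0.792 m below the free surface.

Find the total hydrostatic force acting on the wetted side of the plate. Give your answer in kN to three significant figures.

F ≈ 63.2 kN

γ = 0.814 × 9.81 = 7.98534 kN/m³.
The centroid of a semicircle lies 4r/(3π) = 0.763944 m from the diameter, here below the top edge, so the centroid depth is h_c = 0.792 + 0.763944 = 1.55594 m.
A = πr²/2 = π × 1.8²/2 = 5.08938 m².
Resultant F = γ·h_c·A = 7.98534 × 1.55594 × 5.08938 = 63.2341 kN.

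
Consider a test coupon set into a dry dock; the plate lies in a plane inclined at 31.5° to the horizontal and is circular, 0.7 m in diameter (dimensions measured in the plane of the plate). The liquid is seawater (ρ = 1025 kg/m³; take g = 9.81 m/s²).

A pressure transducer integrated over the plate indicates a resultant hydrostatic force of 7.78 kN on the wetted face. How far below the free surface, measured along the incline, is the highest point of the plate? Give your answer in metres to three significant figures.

y_top ≈ 3.50 m

γ = ρg = 1025 × 9.81 / 1000 = 10.05525 kN/m³.
A = π(0.35)² = 0.384845 m².
From F = γ·h_c·A, the centroid depth is h_c = 7.78/(10.05525 × 0.384845) = 2.01049 m.
Let θ = 31.5° be the plate's angle to the horizontal; measure y along the incline from where the plane meets the free surface. Vertical depth h = y·sinθ with sinθ = 0.522499.
Along the incline, y_c = h_c/sinθ = 2.01049/0.522499 = 3.84784 m.
The centroid is at the centre, 0.35 m below the top of the plate, so the highest point sits at y_top = 3.84784 − 0.35 = 3.49784 m along the incline.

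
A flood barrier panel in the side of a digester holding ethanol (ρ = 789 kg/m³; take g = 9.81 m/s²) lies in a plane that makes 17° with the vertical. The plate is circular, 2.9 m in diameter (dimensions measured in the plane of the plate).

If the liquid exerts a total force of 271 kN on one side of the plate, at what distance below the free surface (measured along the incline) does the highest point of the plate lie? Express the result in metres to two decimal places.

γ = ρg = 789 × 9.81 / 1000 = 7.74009 kN/m³.
A = π(1.45)² = 6.6052 m².
From F = γ·h_c·A, the centroid depth is h_c = 271/(7.74009 × 6.6052) = 5.30075 m.
The plate makes 17° with the vertical, i.e. θ = 90° − 17° = 73° to the horizontal. Measuring y along the incline from the free-surface line, vertical depth h = y·sinθ with sinθ = 0.956305.
Along the incline, y_c = h_c/sinθ = 5.30075/0.956305 = 5.54295 m.
The centroid is at the centre, 1.45 m below the top of the plate, so the highest point sits at y_top = 5.54295 − 1.45 = 4.09295 m along the incline.

y_top ≈ 4.09 m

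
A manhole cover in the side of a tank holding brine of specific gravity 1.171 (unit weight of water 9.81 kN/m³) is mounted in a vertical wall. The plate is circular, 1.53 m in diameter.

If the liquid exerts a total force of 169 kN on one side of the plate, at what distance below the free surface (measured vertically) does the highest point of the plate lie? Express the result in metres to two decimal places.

d_top ≈ 7.24 m

γ = 1.171 × 9.81 = 11.48751 kN/m³.
A = π(0.765)² = 1.83854 m².
From F = γ·h_c·A, the centroid depth is h_c = 169/(11.48751 × 1.83854) = 8.0018 m.
The centroid is at the centre, 0.765 m below the top of the plate, so the highest point sits at h_top = 8.0018 − 0.765 = 7.2368 m below the surface.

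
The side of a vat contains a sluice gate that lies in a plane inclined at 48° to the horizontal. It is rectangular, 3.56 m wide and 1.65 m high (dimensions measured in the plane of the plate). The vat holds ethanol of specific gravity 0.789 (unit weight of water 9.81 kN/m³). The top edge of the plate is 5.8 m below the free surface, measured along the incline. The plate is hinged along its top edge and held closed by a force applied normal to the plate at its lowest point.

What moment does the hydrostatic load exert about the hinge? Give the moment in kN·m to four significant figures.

M ≈ 192.3 kN·m

γ = 0.789 × 9.81 = 7.74009 kN/m³.
Let θ = 48° be the plate's angle to the horizontal; measure y along the incline from where the plane meets the free surface. Vertical depth h = y·sinθ with sinθ = 0.743145.
The centroid lies 1.65/2 = 0.825 m below the top edge, so y_c = 5.8 + 0.825 = 6.625 m and h_c = 6.625 × 0.743145 = 4.92334 m.
A = 3.56 × 1.65 = 5.874 m².
Resultant F = γ·h_c·A = 7.74009 × 4.92334 × 5.874 = 223.841 kN.
I_c = b·h³/12 = 3.56 × 1.65³/12 = 1.33266 m⁴.
Centre of pressure: y_p = y_c + I_c/(y_c·A) = 6.625 + 1.33266/(6.625 × 5.874) = 6.625 + 0.0342452 = 6.65925 m along the plane.
The resultant acts 0.825 + 0.0342452 = 0.859245 m (along the plate) below the hinge at the top edge, so the moment about the hinge is M = F × 0.859245 = 223.841 × 0.859245 = 192.334 kN·m.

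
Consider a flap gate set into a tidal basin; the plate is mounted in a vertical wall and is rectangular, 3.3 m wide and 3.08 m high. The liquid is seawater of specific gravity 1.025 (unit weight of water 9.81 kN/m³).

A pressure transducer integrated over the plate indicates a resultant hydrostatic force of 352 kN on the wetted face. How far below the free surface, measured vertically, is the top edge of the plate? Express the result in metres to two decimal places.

γ = 1.025 × 9.81 = 10.05525 kN/m³.
A = 3.3 × 3.08 = 10.164 m².
From F = γ·h_c·A, the centroid depth is h_c = 352/(10.05525 × 10.164) = 3.44417 m.
The centroid lies 3.08/2 = 1.54 m below the top edge, so the top edge sits at h_top = 3.44417 − 1.54 = 1.90417 m below the surface.

d_top ≈ 1.90 m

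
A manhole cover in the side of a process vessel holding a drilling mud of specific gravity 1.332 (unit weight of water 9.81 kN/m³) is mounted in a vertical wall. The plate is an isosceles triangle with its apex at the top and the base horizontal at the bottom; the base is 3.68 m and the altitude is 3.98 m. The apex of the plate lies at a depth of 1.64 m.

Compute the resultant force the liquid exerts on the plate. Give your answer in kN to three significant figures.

F ≈ 411 kN

γ = 1.332 × 9.81 = 13.06692 kN/m³.
With the apex up, the centroid sits 2h/3 = 2 × 3.98/3 = 2.65333 m below the apex, so the centroid depth is h_c = 1.64 + 2.65333 = 4.29333 m.
A = ½ × 3.68 × 3.98 = 7.3232 m².
Resultant F = γ·h_c·A = 13.06692 × 4.29333 × 7.3232 = 410.836 kN.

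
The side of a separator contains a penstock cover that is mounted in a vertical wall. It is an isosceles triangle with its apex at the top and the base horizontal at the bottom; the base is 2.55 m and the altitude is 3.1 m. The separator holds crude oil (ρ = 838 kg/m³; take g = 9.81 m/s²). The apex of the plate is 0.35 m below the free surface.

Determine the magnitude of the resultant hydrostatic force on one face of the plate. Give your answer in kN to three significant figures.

F ≈ 78.5 kN

γ = ρg = 838 × 9.81 / 1000 = 8.22078 kN/m³.
With the apex up, the centroid sits 2h/3 = 2 × 3.1/3 = 2.06667 m below the apex, so the centroid depth is h_c = 0.35 + 2.06667 = 2.41667 m.
A = ½ × 2.55 × 3.1 = 3.9525 m².
Resultant F = γ·h_c·A = 8.22078 × 2.41667 × 3.9525 = 78.524 kN.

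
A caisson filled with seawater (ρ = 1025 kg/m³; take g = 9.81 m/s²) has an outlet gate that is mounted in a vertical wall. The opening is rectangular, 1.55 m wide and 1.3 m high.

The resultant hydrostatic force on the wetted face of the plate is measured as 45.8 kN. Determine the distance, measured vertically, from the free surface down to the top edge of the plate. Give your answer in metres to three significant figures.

d_top ≈ 1.61 m

γ = ρg = 1025 × 9.81 / 1000 = 10.05525 kN/m³.
A = 1.55 × 1.3 = 2.015 m².
From F = γ·h_c·A, the centroid depth is h_c = 45.8/(10.05525 × 2.015) = 2.26046 m.
The centroid lies 1.3/2 = 0.65 m below the top edge, so the top edge sits at h_top = 2.26046 − 0.65 = 1.61046 m below the surface.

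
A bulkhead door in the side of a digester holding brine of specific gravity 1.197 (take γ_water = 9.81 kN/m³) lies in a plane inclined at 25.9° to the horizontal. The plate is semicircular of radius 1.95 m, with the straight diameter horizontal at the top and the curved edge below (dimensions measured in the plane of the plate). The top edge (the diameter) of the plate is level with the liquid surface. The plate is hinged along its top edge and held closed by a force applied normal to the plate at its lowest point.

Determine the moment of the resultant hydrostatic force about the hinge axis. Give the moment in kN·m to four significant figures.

γ = 1.197 × 9.81 = 11.74257 kN/m³.
Let θ = 25.9° be the plate's angle to the horizontal; measure y along the incline from where the plane meets the free surface. Vertical depth h = y·sinθ with sinθ = 0.436802.
The centroid of a semicircle lies 4r/(3π) = 0.827606 m from the diameter, here below the top edge, so y_c = 0.827606 m and h_c = 0.827606 × 0.436802 = 0.3615 m.
A = πr²/2 = π × 1.95²/2 = 5.97295 m².
Resultant F = γ·h_c·A = 11.74257 × 0.3615 × 5.97295 = 25.3548 kN.
I_c = (π/8 − 8/(9π))·r⁴ = 0.109757 × 1.95⁴ = 1.58698 m⁴.
Centre of pressure: y_p = y_c + I_c/(y_c·A) = 0.827606 + 1.58698/(0.827606 × 5.97295) = 0.827606 + 0.32104 = 1.14865 m along the plane.
The resultant acts 0.827606 + 0.32104 = 1.14865 m (along the plate) below the hinge at the top edge, so the moment about the hinge is M = F × 1.14865 = 25.3548 × 1.14865 = 29.1238 kN·m.

M ≈ 29.12 kN·m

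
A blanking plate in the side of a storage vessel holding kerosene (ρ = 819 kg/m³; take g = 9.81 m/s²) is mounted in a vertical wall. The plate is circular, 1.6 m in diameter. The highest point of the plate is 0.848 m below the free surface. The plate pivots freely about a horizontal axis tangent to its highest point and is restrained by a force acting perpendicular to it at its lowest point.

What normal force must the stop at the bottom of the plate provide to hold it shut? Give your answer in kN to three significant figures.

γ = ρg = 819 × 9.81 / 1000 = 8.03439 kN/m³.
The centroid is at the centre, 0.8 m below the top of the plate, so the centroid depth is h_c = 0.848 + 0.8 = 1.648 m.
A = π(0.8)² = 2.01062 m².
Resultant F = γ·h_c·A = 8.03439 × 1.648 × 2.01062 = 26.622 kN.
I_c = πr⁴/4 = π × 0.8⁴/4 = 0.321699 m⁴.
Centre of pressure: y_p = y_c + I_c/(y_c·A) = 1.648 + 0.321699/(1.648 × 2.01062) = 1.648 + 0.0970873 = 1.74509 m along the plane.
The resultant acts 0.8 + 0.0970873 = 0.897087 m (along the plate) below the hinge at the top edge, so the moment about the hinge is M = F × 0.897087 = 26.622 × 0.897087 = 23.8823 kN·m.
A normal force at the bottom, 1.6 m from the hinge, must supply this moment: P = 23.8823/1.6 = 14.9264 kN.

P ≈ 14.9 kN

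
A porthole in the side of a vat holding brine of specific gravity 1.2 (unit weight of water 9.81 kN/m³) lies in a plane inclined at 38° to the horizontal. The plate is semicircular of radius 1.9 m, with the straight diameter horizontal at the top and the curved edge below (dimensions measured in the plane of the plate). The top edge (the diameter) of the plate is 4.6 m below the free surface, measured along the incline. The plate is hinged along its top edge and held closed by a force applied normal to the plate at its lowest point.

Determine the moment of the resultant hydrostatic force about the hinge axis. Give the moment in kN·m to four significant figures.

M ≈ 189.5 kN·m

γ = 1.2 × 9.81 = 11.772 kN/m³.
Let θ = 38° be the plate's angle to the horizontal; measure y along the incline from where the plane meets the free surface. Vertical depth h = y·sinθ with sinθ = 0.615661.
The centroid of a semicircle lies 4r/(3π) = 0.806385 m from the diameter, here below the top edge, so y_c = 4.6 + 0.806385 = 5.40638 m and h_c = 5.40638 × 0.615661 = 3.3285 m.
A = πr²/2 = π × 1.9²/2 = 5.67057 m².
Resultant F = γ·h_c·A = 11.772 × 3.3285 × 5.67057 = 222.191 kN.
I_c = (π/8 − 8/(9π))·r⁴ = 0.109757 × 1.9⁴ = 1.43036 m⁴.
Centre of pressure: y_p = y_c + I_c/(y_c·A) = 5.40638 + 1.43036/(5.40638 × 5.67057) = 5.40638 + 0.0466565 = 5.45304 m along the plane.
The resultant acts 0.806385 + 0.0466565 = 0.853042 m (along the plate) below the hinge at the top edge, so the moment about the hinge is M = F × 0.853042 = 222.191 × 0.853042 = 189.538 kN·m.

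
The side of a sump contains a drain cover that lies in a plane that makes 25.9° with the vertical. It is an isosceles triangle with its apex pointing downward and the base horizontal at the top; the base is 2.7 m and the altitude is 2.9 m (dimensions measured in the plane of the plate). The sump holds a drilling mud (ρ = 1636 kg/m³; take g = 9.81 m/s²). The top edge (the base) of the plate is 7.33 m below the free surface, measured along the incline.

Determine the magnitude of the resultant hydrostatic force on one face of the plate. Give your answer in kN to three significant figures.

γ = ρg = 1636 × 9.81 / 1000 = 16.04916 kN/m³.
The plate makes 25.9° with the vertical, i.e. θ = 90° − 25.9° = 64.1° to the horizontal. Measuring y along the incline from the free-surface line, vertical depth h = y·sinθ with sinθ = 0.899558.
With the apex down, the centroid sits h/3 = 2.9/3 = 0.966667 m below the base (the top edge), so y_c = 7.33 + 0.966667 = 8.29667 m and h_c = 8.29667 × 0.899558 = 7.46334 m.
A = ½ × 2.7 × 2.9 = 3.915 m².
Resultant F = γ·h_c·A = 16.04916 × 7.46334 × 3.915 = 468.94 kN.

F ≈ 469 kN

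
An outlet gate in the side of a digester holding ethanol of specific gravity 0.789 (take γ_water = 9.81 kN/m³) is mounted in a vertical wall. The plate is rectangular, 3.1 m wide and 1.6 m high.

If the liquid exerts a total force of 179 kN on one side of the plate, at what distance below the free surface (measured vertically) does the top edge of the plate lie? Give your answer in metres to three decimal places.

γ = 0.789 × 9.81 = 7.74009 kN/m³.
A = 3.1 × 1.6 = 4.96 m².
From F = γ·h_c·A, the centroid depth is h_c = 179/(7.74009 × 4.96) = 4.66257 m.
The centroid lies 1.6/2 = 0.8 m below the top edge, so the top edge sits at h_top = 4.66257 − 0.8 = 3.86257 m below the surface.

d_top ≈ 3.863 m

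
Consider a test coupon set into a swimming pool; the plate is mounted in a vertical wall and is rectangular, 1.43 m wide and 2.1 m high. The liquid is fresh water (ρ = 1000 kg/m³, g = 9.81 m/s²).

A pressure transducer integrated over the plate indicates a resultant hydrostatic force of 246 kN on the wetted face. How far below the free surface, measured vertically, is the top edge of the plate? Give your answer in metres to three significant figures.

d_top ≈ 7.30 m

γ = ρg = 1000 × 9.81 = 9810 N/m³ = 9.81 kN/m³.
A = 1.43 × 2.1 = 3.003 m².
From F = γ·h_c·A, the centroid depth is h_c = 246/(9.81 × 3.003) = 8.35047 m.
The centroid lies 2.1/2 = 1.05 m below the top edge, so the top edge sits at h_top = 8.35047 − 1.05 = 7.30047 m below the surface.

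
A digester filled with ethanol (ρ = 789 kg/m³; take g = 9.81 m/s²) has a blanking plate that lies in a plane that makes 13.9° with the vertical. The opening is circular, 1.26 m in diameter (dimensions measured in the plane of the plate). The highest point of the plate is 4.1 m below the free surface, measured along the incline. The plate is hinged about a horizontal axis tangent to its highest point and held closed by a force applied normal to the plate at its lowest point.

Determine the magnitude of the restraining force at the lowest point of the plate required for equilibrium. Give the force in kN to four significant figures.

γ = ρg = 789 × 9.81 / 1000 = 7.74009 kN/m³.
The plate makes 13.9° with the vertical, i.e. θ = 90° − 13.9° = 76.1° to the horizontal. Measuring y along the incline from the free-surface line, vertical depth h = y·sinθ with sinθ = 0.970716.
The centroid is at the centre, 0.63 m below the top of the plate, so y_c = 4.1 + 0.63 = 4.73 m and h_c = 4.73 × 0.970716 = 4.59149 m.
A = π(0.63)² = 1.2469 m².
Resultant F = γ·h_c·A = 7.74009 × 4.59149 × 1.2469 = 44.313 kN.
I_c = πr⁴/4 = π × 0.63⁴/4 = 0.123723 m⁴.
Centre of pressure: y_p = y_c + I_c/(y_c·A) = 4.73 + 0.123723/(4.73 × 1.2469) = 4.73 + 0.0209777 = 4.75098 m along the plane.
The resultant acts 0.63 + 0.0209777 = 0.650978 m (along the plate) below the hinge at the top edge, so the moment about the hinge is M = F × 0.650978 = 44.313 × 0.650978 = 28.8468 kN·m.
A normal force at the bottom, 1.26 m from the hinge, must supply this moment: P = 28.8468/1.26 = 22.8943 kN.

P ≈ 22.89 kN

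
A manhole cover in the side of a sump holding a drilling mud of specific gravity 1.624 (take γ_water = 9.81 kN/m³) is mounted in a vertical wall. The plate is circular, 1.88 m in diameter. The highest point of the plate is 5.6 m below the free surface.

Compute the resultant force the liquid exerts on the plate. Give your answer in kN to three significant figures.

F ≈ 289 kN

γ = 1.624 × 9.81 = 15.93144 kN/m³.
The centroid is at the centre, 0.94 m below the top of the plate, so the centroid depth is h_c = 5.6 + 0.94 = 6.54 m.
A = π(0.94)² = 2.77591 m².
Resultant F = γ·h_c·A = 15.93144 × 6.54 × 2.77591 = 289.227 kN.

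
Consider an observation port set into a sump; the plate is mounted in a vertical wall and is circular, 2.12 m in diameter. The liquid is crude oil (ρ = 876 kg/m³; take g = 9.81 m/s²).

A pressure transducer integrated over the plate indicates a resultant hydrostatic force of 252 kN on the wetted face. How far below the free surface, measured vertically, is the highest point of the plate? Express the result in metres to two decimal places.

d_top ≈ 7.25 m

γ = ρg = 876 × 9.81 / 1000 = 8.59356 kN/m³.
A = π(1.06)² = 3.52989 m².
From F = γ·h_c·A, the centroid depth is h_c = 252/(8.59356 × 3.52989) = 8.30742 m.
The centroid is at the centre, 1.06 m below the top of the plate, so the highest point sits at h_top = 8.30742 − 1.06 = 7.24742 m below the surface.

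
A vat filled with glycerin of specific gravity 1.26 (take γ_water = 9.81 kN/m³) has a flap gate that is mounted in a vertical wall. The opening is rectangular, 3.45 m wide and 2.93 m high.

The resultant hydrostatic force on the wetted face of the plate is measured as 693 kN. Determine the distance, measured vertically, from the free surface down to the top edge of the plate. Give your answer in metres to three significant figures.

d_top ≈ 4.08 m

γ = 1.26 × 9.81 = 12.3606 kN/m³.
A = 3.45 × 2.93 = 10.1085 m².
From F = γ·h_c·A, the centroid depth is h_c = 693/(12.3606 × 10.1085) = 5.54635 m.
The centroid lies 2.93/2 = 1.465 m below the top edge, so the top edge sits at h_top = 5.54635 − 1.465 = 4.08135 m below the surface.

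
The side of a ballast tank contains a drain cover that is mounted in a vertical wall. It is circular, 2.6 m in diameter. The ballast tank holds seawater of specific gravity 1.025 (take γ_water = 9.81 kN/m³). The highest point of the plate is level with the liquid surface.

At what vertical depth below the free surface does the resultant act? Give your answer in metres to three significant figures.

γ = 1.025 × 9.81 = 10.05525 kN/m³.
The centroid is at the centre, 1.3 m below the top of the plate, so the centroid depth is h_c = 1.3 m.
A = π(1.3)² = 5.30929 m².
Resultant F = γ·h_c·A = 10.05525 × 1.3 × 5.30929 = 69.4021 kN.
I_c = πr⁴/4 = π × 1.3⁴/4 = 2.24318 m⁴.
Centre of pressure: y_p = y_c + I_c/(y_c·A) = 1.3 + 2.24318/(1.3 × 5.30929) = 1.3 + 0.325001 = 1.625 m along the plane.

h_p = 1.63 m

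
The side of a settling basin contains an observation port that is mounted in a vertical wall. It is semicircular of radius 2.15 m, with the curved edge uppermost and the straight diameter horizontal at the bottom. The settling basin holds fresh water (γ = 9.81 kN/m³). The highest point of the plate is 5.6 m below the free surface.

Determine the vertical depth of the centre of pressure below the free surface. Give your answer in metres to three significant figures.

γ = 9.81 kN/m³.
The centroid lies 4r/(3π) = 0.912488 m above the diameter, so r − 4r/(3π) = 2.15 − 0.912488 = 1.23751 m below the topmost point, so the centroid depth is h_c = 5.6 + 1.23751 = 6.83751 m.
A = πr²/2 = π × 2.15²/2 = 7.26101 m².
Resultant F = γ·h_c·A = 9.81 × 6.83751 × 7.26101 = 487.039 kN.
I_c = (π/8 − 8/(9π))·r⁴ = 0.109757 × 2.15⁴ = 2.34523 m⁴.
Centre of pressure: y_p = y_c + I_c/(y_c·A) = 6.83751 + 2.34523/(6.83751 × 7.26101) = 6.83751 + 0.0472379 = 6.88475 m along the plane.

h_p = 6.88 m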